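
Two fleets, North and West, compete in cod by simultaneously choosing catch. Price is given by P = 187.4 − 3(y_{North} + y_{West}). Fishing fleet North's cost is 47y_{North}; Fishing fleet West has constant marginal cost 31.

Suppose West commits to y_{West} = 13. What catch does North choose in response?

Fishing fleet North's profit: π = y_{North}(187.4 − 3(y_{North} + y_{West})) − 47y_{North}.
∂π/∂y_{North} = 140.4 − 6y_{North} − 3y_{West} = 0, so y_{North} = 23.4 − 0.5y_{West}.
At y_{West} = 13: y_{North} = 23.4 − 0.5·13 = 16.9.

16.9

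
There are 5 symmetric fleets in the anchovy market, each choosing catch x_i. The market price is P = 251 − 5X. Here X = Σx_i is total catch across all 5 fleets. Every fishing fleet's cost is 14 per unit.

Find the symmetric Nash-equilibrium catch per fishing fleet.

7.9

A representative fishing fleet's profit is π_i = x_i(251 − 5X) − 14x_i, with X = x_i + Σ_{j≠i} x_j.
First-order condition: 237 − 10x_i − 5Σ_{j≠i} x_j = 0.
With identical fishing fleets, set every x_j = x: then 237 − 10x − 20x = 0, i.e. x = 237/30 = 7.9.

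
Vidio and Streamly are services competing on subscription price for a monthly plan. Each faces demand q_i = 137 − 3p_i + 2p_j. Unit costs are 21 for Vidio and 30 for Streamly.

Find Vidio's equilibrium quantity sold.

92.0625

Vidio's profit: π = (p_{Vidio} − 21)(137 − 3p_{Vidio} + 2p_{Streamly}).
∂π/∂p_{Vidio} = 200 − 6p_{Vidio} + 2p_{Streamly} = 0 ⇒ p_{Vidio} = 100/3 + (1/3)p_{Streamly}.
Similarly p_{Streamly} = 227/6 + (1/3)p_{Vidio}.
Plugging p_{Streamly} into Vidio's best response: p_{Vidio} = 100/3 + (1/3)(227/6 + (1/3)p_{Vidio}) ⇒ (8/9)p_{Vidio} = 827/18, so p_{Vidio} = 51.6875.
Then p_{Streamly} = 227/6 + (1/3)·51.6875 = 55.0625.
q_{Vidio} = 137 − 3·51.6875 + 2·55.0625 = 92.0625.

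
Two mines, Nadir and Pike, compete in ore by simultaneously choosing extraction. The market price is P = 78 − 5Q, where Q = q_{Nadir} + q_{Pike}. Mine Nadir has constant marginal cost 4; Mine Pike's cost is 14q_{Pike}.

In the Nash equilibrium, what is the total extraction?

Mine Nadir's profit: π = q_{Nadir}(78 − 5(q_{Nadir} + q_{Pike})) − 4q_{Nadir}.
∂π/∂q_{Nadir} = 74 − 10q_{Nadir} − 5q_{Pike} = 0, so q_{Nadir} = 7.4 − 0.5q_{Pike}.
By the same steps for Pike: q_{Pike} = 6.4 − 0.5q_{Nadir}.
Substituting the second reaction function into the first: q_{Nadir} = 7.4 − 0.5(6.4 − 0.5q_{Nadir}), which gives 0.75q_{Nadir} = 4.2 ⇒ q_{Nadir} = 5.6.
Then q_{Pike} = 6.4 − 0.5·5.6 = 3.6.
Total extraction: 5.6 + 3.6 = 9.2.

9.2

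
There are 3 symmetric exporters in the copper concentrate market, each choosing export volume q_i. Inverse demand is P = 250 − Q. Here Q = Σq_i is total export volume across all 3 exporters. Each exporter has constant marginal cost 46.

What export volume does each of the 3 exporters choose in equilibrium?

A representative exporter's profit is π_i = q_i(250 − Q) − 46q_i, with Q = q_i + Σ_{j≠i} q_j.
First-order condition: 204 − 2q_i − Σ_{j≠i} q_j = 0.
With identical exporters, set every q_j = q: then 204 − 2q − 2q = 0, i.e. q = 204/4 = 51.

51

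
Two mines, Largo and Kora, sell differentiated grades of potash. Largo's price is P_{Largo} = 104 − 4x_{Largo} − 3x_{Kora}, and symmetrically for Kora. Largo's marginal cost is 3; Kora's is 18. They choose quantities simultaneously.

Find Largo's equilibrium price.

Mine Largo's profit: π = x_{Largo}(104 − 4x_{Largo} − 3x_{Kora}) − 3x_{Largo}.
∂π/∂x_{Largo} = 101 − 8x_{Largo} − 3x_{Kora} = 0 ⇒ x_{Largo} = 12.625 − 0.375x_{Kora}.
Similarly x_{Kora} = 10.75 − 0.375x_{Largo}.
Substituting the second reaction function into the first: x_{Largo} = 12.625 − 0.375(10.75 − 0.375x_{Largo}), which gives (55/64)x_{Largo} = 275/32 ⇒ x_{Largo} = 10.
Then x_{Kora} = 10.75 − 0.375·10 = 7.
P_{Largo} = 104 − 4·10 − 3·7 = 43.

43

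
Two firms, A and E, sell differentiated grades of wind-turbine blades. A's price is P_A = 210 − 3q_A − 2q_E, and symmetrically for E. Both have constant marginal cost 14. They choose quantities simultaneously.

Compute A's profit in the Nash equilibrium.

Firm A's profit: π = q_A(210 − 3q_A − 2q_E) − 14q_A.
∂π/∂q_A = 196 − 6q_A − 2q_E = 0 ⇒ q_A = 98/3 − (1/3)q_E.
The game is symmetric, so in equilibrium q_E = q_A: the reaction function gives (4/3)q_A = 98/3, hence q_A = 24.5.
P_A = 210 − 3·24.5 − 2·24.5 = 87.5.
Profit = (87.5 − 14)·24.5 = 1800.75.

1800.75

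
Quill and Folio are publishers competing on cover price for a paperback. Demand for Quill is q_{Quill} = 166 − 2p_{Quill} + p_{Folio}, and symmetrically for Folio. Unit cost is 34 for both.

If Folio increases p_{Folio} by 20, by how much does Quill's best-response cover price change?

5

Quill's profit: π = (p_{Quill} − 34)(166 − 2p_{Quill} + p_{Folio}).
∂π/∂p_{Quill} = 234 − 4p_{Quill} + p_{Folio} = 0 ⇒ p_{Quill} = 58.5 + 0.25p_{Folio}.
The reaction-function slope is 0.25, so a 20-unit rise in p_{Folio} moves p_{Quill} by 0.25 × 20 = 5. Quill's best response rises — the actions are strategic complements.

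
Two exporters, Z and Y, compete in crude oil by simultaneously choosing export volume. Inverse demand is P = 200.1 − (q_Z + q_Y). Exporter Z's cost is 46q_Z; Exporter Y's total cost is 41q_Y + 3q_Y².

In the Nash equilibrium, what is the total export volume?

82.52

Exporter Z's profit: π = q_Z(200.1 − (q_Z + q_Y)) − 46q_Z.
∂π/∂q_Z = 154.1 − 2q_Z − q_Y = 0, so q_Z = 77.05 − 0.5q_Y.
For Y: ∂π/∂q_Y = 159.1 − 8q_Y − q_Z = 0 ⇒ q_Y = 19.8875 − 0.125q_Z.
Substituting the second reaction function into the first: q_Z = 77.05 − 0.5(19.8875 − 0.125q_Z), which gives 0.9375q_Z = 10737/160 ⇒ q_Z = 71.58.
Then q_Y = 19.8875 − 0.125·71.58 = 10.94.
Total export volume: 71.58 + 10.94 = 82.52.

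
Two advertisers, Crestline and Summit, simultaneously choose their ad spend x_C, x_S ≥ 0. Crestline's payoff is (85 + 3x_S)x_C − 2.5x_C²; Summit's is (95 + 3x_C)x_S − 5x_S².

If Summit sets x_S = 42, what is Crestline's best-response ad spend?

Expanding Crestline's payoff: 85x_C + 3x_Sx_C − 2.5x_C².
∂π/∂x_C = 85 + 3x_S − 5x_C = 0, so x_C = 17 + 0.6x_S.
At x_S = 42: x_C = 17 + 0.6·42 = 42.2.

42.2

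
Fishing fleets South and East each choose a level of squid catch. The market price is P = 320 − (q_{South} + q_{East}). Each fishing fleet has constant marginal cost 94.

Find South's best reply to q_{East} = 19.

Fishing fleet South's profit: π = q_{South}(320 − (q_{South} + q_{East})) − 94q_{South}.
∂π/∂q_{South} = 226 − 2q_{South} − q_{East} = 0, so q_{South} = 113 − 0.5q_{East}.
At q_{East} = 19: q_{South} = 113 − 0.5·19 = 103.5.

103.5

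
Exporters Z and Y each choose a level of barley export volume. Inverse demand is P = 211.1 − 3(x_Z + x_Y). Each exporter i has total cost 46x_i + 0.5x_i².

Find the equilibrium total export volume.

33.02

Exporter Z's profit: π = x_Z(211.1 − 3(x_Z + x_Y)) − 46x_Z − 0.5x_Z².
∂π/∂x_Z = 165.1 − 7x_Z − 3x_Y = 0, so x_Z = 1651/70 − (3/7)x_Y.
By symmetry x_Y = x_Z; substituting into the reaction function, (10/7)x_Z = 1651/70 and x_Z = 16.51.
Total export volume: 16.51 + 16.51 = 33.02.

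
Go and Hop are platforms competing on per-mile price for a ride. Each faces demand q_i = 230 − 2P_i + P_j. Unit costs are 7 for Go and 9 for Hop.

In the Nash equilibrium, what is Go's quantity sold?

Go's profit: π = (P_{Go} − 7)(230 − 2P_{Go} + P_{Hop}).
∂π/∂P_{Go} = 244 − 4P_{Go} + P_{Hop} = 0 ⇒ P_{Go} = 61 + 0.25P_{Hop}.
Similarly P_{Hop} = 62 + 0.25P_{Go}.
Plugging P_{Hop} into Go's best response: P_{Go} = 61 + 0.25(62 + 0.25P_{Go}) ⇒ 0.9375P_{Go} = 76.5, so P_{Go} = 81.6.
Then P_{Hop} = 62 + 0.25·81.6 = 82.4.
q_{Go} = 230 − 2·81.6 + 82.4 = 149.2.

149.2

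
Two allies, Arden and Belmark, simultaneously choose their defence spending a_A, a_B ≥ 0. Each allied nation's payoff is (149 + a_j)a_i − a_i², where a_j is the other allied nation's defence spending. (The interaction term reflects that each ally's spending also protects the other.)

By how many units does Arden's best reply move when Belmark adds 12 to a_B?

Arden's payoff is (149 + a_B)a_A − a_A².
∂π/∂a_A = 149 + a_B − 2a_A = 0, so a_A = 74.5 + 0.5a_B.
The reaction-function slope is 0.5, so a 12-unit rise in a_B moves a_A by 0.5 × 12 = 6. Arden's best response rises — the actions are strategic complements.

6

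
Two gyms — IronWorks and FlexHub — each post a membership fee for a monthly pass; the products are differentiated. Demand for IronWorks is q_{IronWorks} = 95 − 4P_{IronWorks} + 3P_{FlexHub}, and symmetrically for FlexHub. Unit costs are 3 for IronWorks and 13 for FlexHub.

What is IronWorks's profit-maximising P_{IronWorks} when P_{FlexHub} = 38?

IronWorks's profit: π = (P_{IronWorks} − 3)(95 − 4P_{IronWorks} + 3P_{FlexHub}).
∂π/∂P_{IronWorks} = 107 − 8P_{IronWorks} + 3P_{FlexHub} = 0 ⇒ P_{IronWorks} = 13.375 + 0.375P_{FlexHub}.
At P_{FlexHub} = 38: P_{IronWorks} = 13.375 + 0.375·38 = 27.625.

27.625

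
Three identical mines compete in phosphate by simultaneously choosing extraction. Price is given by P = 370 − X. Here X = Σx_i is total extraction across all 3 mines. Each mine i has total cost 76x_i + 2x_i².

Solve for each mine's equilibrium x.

36.75

A representative mine's profit is π_i = x_i(370 − X) − 76x_i − 2x_i², with X = x_i + Σ_{j≠i} x_j.
First-order condition: 294 − 6x_i − Σ_{j≠i} x_j = 0.
With identical mines, set every x_j = x: then 294 − 6x − 2x = 0, i.e. x = 294/8 = 36.75.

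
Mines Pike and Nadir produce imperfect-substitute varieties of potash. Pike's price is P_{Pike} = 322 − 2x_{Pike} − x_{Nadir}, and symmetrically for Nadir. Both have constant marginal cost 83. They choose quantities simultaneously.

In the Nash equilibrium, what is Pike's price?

Mine Pike's profit: π = x_{Pike}(322 − 2x_{Pike} − x_{Nadir}) − 83x_{Pike}.
∂π/∂x_{Pike} = 239 − 4x_{Pike} − x_{Nadir} = 0 ⇒ x_{Pike} = 59.75 − 0.25x_{Nadir}.
The game is symmetric, so in equilibrium x_{Nadir} = x_{Pike}: the reaction function gives 1.25x_{Pike} = 59.75, hence x_{Pike} = 47.8.
P_{Pike} = 322 − 2·47.8 − 47.8 = 178.6.

178.6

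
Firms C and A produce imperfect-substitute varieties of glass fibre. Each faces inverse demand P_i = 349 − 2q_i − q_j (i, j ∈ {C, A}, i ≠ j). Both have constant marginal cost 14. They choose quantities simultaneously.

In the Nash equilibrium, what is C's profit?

Firm C's profit: π = q_C(349 − 2q_C − q_A) − 14q_C.
∂π/∂q_C = 335 − 4q_C − q_A = 0 ⇒ q_C = 83.75 − 0.25q_A.
The game is symmetric, so in equilibrium q_A = q_C: the reaction function gives 1.25q_C = 83.75, hence q_C = 67.
P_C = 349 − 2·67 − 67 = 148.
Profit = (148 − 14)·67 = 8978.

8978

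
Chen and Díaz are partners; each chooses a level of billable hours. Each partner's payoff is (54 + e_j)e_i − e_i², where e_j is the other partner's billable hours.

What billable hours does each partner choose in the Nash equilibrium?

54

Chen's payoff is (54 + e_D)e_C − e_C².
∂π/∂e_C = 54 + e_D − 2e_C = 0, so e_C = 27 + 0.5e_D.
By symmetry e_D = e_C; substituting into the reaction function, 0.5e_C = 27 and e_C = 54.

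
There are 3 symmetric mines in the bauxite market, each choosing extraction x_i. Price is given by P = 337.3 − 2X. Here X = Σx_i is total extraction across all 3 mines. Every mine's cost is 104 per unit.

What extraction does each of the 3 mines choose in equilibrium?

A representative mine's profit is π_i = x_i(337.3 − 2X) − 104x_i, with X = x_i + Σ_{j≠i} x_j.
First-order condition: 233.3 − 4x_i − 2Σ_{j≠i} x_j = 0.
In a symmetric equilibrium every mine chooses the same x, so Σ_{j≠i} x_j = 2x. The condition becomes 233.3 − 8x = 0, giving x = 233.3/8 = 29.1625.

29.1625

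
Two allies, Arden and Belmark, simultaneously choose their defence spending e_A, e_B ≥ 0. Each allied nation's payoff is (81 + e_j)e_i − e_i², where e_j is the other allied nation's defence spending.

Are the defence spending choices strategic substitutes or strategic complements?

Arden's payoff is (81 + e_B)e_A − e_A².
∂π/∂e_A = 81 + e_B − 2e_A = 0, so e_A = 40.5 + 0.5e_B.
The best-response slope de_A/de_B = 0.5 > 0: the reaction function is upward-sloping, so the choices are strategic complements.

strategic complements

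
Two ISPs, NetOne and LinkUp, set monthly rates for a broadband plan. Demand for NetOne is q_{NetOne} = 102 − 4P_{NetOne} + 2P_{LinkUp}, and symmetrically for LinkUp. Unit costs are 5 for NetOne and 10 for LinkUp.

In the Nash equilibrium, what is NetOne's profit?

1024

NetOne's profit: π = (P_{NetOne} − 5)(102 − 4P_{NetOne} + 2P_{LinkUp}).
∂π/∂P_{NetOne} = 122 − 8P_{NetOne} + 2P_{LinkUp} = 0 ⇒ P_{NetOne} = 15.25 + 0.25P_{LinkUp}.
Similarly P_{LinkUp} = 17.75 + 0.25P_{NetOne}.
Plugging P_{LinkUp} into NetOne's best response: P_{NetOne} = 15.25 + 0.25(17.75 + 0.25P_{NetOne}) ⇒ 0.9375P_{NetOne} = 19.6875, so P_{NetOne} = 21.
Then P_{LinkUp} = 17.75 + 0.25·21 = 23.
q_{NetOne} = 102 − 4·21 + 2·23 = 64.
Profit = (21 − 5)·64 = 1024.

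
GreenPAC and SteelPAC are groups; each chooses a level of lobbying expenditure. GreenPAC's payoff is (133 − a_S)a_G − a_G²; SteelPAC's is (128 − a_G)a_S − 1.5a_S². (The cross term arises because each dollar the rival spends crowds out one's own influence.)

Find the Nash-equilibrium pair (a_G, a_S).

54.2, 24.6

Expanding GreenPAC's payoff: 133a_G − a_Sa_G − a_G².
∂π/∂a_G = 133 − a_S − 2a_G = 0, so a_G = 66.5 − 0.5a_S.
Likewise for SteelPAC: a_S = 128/3 − (1/3)a_G.
Substituting the second reaction function into the first: a_G = 66.5 − 0.5(128/3 − (1/3)a_G), which gives (5/6)a_G = 271/6 ⇒ a_G = 54.2.
Then a_S = 128/3 − (1/3)·54.2 = 24.6.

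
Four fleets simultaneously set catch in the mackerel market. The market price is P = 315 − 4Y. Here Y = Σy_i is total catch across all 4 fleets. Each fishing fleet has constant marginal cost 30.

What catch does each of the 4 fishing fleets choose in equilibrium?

14.25

A representative fishing fleet's profit is π_i = y_i(315 − 4Y) − 30y_i, with Y = y_i + Σ_{j≠i} y_j.
First-order condition: 285 − 8y_i − 4Σ_{j≠i} y_j = 0.
In a symmetric equilibrium every fishing fleet chooses the same y, so Σ_{j≠i} y_j = 3y. The condition becomes 285 − 20y = 0, giving y = 285/20 = 14.25.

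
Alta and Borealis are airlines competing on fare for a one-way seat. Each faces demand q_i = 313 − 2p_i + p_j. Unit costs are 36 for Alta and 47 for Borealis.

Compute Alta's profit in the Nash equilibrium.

Alta's profit: π = (p_{Alta} − 36)(313 − 2p_{Alta} + p_{Borealis}).
∂π/∂p_{Alta} = 385 − 4p_{Alta} + p_{Borealis} = 0 ⇒ p_{Alta} = 96.25 + 0.25p_{Borealis}.
Similarly p_{Borealis} = 101.75 + 0.25p_{Alta}.
Plugging p_{Borealis} into Alta's best response: p_{Alta} = 96.25 + 0.25(101.75 + 0.25p_{Alta}) ⇒ 0.9375p_{Alta} = 121.6875, so p_{Alta} = 129.8.
Then p_{Borealis} = 101.75 + 0.25·129.8 = 134.2.
q_{Alta} = 313 − 2·129.8 + 134.2 = 187.6.
Profit = (129.8 − 36)·187.6 = 17596.88.

17596.88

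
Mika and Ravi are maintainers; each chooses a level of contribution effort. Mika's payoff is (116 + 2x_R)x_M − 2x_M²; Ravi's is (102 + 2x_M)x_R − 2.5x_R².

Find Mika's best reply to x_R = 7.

32.5

Expanding Mika's payoff: 116x_M + 2x_Rx_M − 2x_M².
∂π/∂x_M = 116 + 2x_R − 4x_M = 0, so x_M = 29 + 0.5x_R.
At x_R = 7: x_M = 29 + 0.5·7 = 32.5.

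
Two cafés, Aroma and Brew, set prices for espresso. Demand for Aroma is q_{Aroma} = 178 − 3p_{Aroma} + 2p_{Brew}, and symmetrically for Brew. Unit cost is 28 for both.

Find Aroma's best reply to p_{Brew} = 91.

Aroma's profit: π = (p_{Aroma} − 28)(178 − 3p_{Aroma} + 2p_{Brew}).
∂π/∂p_{Aroma} = 262 − 6p_{Aroma} + 2p_{Brew} = 0 ⇒ p_{Aroma} = 131/3 + (1/3)p_{Brew}.
At p_{Brew} = 91: p_{Aroma} = 131/3 + (1/3)·91 = 74.

74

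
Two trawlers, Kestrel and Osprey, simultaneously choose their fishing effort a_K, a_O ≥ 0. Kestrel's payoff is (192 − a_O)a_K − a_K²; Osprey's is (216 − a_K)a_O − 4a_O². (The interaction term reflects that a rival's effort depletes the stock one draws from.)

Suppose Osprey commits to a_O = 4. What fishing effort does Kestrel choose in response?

94

Expanding Kestrel's payoff: 192a_K − a_Oa_K − a_K².
∂π/∂a_K = 192 − a_O − 2a_K = 0, so a_K = 96 − 0.5a_O.
At a_O = 4: a_K = 96 − 0.5·4 = 94.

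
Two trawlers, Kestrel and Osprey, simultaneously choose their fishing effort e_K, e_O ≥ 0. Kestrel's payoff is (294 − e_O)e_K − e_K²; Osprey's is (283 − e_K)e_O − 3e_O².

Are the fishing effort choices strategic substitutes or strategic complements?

Expanding Kestrel's payoff: 294e_K − e_Oe_K − e_K².
∂π/∂e_K = 294 − e_O − 2e_K = 0, so e_K = 147 − 0.5e_O.
The best-response slope de_K/de_O = −0.5 < 0: the reaction function is downward-sloping, so the choices are strategic substitutes.

strategic substitutes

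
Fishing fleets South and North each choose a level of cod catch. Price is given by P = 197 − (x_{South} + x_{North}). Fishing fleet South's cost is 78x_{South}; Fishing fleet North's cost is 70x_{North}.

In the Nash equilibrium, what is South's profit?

1369

Fishing fleet South's profit: π = x_{South}(197 − (x_{South} + x_{North})) − 78x_{South}.
∂π/∂x_{South} = 119 − 2x_{South} − x_{North} = 0, so x_{South} = 59.5 − 0.5x_{North}.
By the same steps for North: x_{North} = 63.5 − 0.5x_{South}.
Solving the two reaction functions simultaneously: (1 − (−0.5)(−0.5))x_{South} = 59.5 − 0.5·63.5, so 0.75x_{South} = 27.75 and x_{South} = 37.
Then x_{North} = 63.5 − 0.5·37 = 45.
Price P = 197 − 82 = 115.
South's profit: (115 − 78)·37 = 1369.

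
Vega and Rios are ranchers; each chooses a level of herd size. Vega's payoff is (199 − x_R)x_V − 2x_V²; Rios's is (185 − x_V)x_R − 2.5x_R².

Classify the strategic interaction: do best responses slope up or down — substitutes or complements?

Expanding Vega's payoff: 199x_V − x_Rx_V − 2x_V².
∂π/∂x_V = 199 − x_R − 4x_V = 0, so x_V = 49.75 − 0.25x_R.
The best-response slope dx_V/dx_R = −0.25 < 0: the reaction function is downward-sloping, so the choices are strategic substitutes.

strategic substitutes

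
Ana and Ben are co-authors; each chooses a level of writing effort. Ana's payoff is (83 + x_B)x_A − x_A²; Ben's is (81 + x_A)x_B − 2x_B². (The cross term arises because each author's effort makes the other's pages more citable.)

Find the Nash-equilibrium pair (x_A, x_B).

59, 35

Expanding Ana's payoff: 83x_A + x_Bx_A − x_A².
∂π/∂x_A = 83 + x_B − 2x_A = 0, so x_A = 41.5 + 0.5x_B.
Likewise for Ben: x_B = 20.25 + 0.25x_A.
Solving the two reaction functions simultaneously: (1 − (0.5)(0.25))x_A = 41.5 + 0.5·20.25, so 0.875x_A = 51.625 and x_A = 59.
Then x_B = 20.25 + 0.25·59 = 35.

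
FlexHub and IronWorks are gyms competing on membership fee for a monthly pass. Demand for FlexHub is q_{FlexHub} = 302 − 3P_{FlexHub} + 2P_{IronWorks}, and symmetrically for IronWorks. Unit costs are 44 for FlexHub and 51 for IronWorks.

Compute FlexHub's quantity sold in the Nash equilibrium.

197.4375

FlexHub's profit: π = (P_{FlexHub} − 44)(302 − 3P_{FlexHub} + 2P_{IronWorks}).
∂π/∂P_{FlexHub} = 434 − 6P_{FlexHub} + 2P_{IronWorks} = 0 ⇒ P_{FlexHub} = 217/3 + (1/3)P_{IronWorks}.
Similarly P_{IronWorks} = 455/6 + (1/3)P_{FlexHub}.
Solving the two reaction functions simultaneously: (1 − (1/3)(1/3))P_{FlexHub} = 217/3 + (1/3)·(455/6), so (8/9)P_{FlexHub} = 1757/18 and P_{FlexHub} = 109.8125.
Then P_{IronWorks} = 455/6 + (1/3)·109.8125 = 112.4375.
q_{FlexHub} = 302 − 3·109.8125 + 2·112.4375 = 197.4375.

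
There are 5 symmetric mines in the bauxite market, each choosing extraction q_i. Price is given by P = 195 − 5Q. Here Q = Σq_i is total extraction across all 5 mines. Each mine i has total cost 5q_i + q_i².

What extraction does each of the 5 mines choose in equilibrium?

A representative mine's profit is π_i = q_i(195 − 5Q) − 5q_i − q_i², with Q = q_i + Σ_{j≠i} q_j.
First-order condition: 190 − 12q_i − 5Σ_{j≠i} q_j = 0.
In a symmetric equilibrium every mine chooses the same q, so Σ_{j≠i} q_j = 4q. The condition becomes 190 − 32q = 0, giving q = 190/32 = 5.9375.

5.9375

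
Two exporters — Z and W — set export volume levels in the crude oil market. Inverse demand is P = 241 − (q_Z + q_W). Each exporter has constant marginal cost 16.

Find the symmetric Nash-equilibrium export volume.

Exporter Z's profit: π = q_Z(241 − (q_Z + q_W)) − 16q_Z.
∂π/∂q_Z = 225 − 2q_Z − q_W = 0, so q_Z = 112.5 − 0.5q_W.
Setting q_Z = q_W in the reaction function: q_Z = 112.5 − 0.5q_Z, so q_Z = 112.5 / 1.5 = 75.

75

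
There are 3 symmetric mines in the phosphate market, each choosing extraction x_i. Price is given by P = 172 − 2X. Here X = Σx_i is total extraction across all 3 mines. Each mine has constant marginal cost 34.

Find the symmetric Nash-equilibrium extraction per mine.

17.25

A representative mine's profit is π_i = x_i(172 − 2X) − 34x_i, with X = x_i + Σ_{j≠i} x_j.
First-order condition: 138 − 4x_i − 2Σ_{j≠i} x_j = 0.
Imposing symmetry (x_j = x for all j) turns Σ_{j≠i} x_j into 2x, so 138 = 8x and x = 17.25.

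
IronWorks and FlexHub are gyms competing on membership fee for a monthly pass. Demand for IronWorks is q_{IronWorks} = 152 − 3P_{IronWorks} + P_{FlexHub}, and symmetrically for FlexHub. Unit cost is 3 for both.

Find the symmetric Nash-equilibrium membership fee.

IronWorks's profit: π = (P_{IronWorks} − 3)(152 − 3P_{IronWorks} + P_{FlexHub}).
∂π/∂P_{IronWorks} = 161 − 6P_{IronWorks} + P_{FlexHub} = 0 ⇒ P_{IronWorks} = 161/6 + (1/6)P_{FlexHub}.
The game is symmetric, so in equilibrium P_{FlexHub} = P_{IronWorks}: the reaction function gives (5/6)P_{IronWorks} = 161/6, hence P_{IronWorks} = 32.2.

32.2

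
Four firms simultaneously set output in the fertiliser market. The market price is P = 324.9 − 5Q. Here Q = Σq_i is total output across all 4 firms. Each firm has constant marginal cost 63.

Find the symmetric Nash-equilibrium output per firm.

10.476

A representative firm's profit is π_i = q_i(324.9 − 5Q) − 63q_i, with Q = q_i + Σ_{j≠i} q_j.
First-order condition: 261.9 − 10q_i − 5Σ_{j≠i} q_j = 0.
With identical firms, set every q_j = q: then 261.9 − 10q − 15q = 0, i.e. q = 261.9/25 = 10.476.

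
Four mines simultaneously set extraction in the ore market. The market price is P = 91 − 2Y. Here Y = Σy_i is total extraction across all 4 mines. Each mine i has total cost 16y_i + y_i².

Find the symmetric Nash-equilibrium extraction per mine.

A representative mine's profit is π_i = y_i(91 − 2Y) − 16y_i − y_i², with Y = y_i + Σ_{j≠i} y_j.
First-order condition: 75 − 6y_i − 2Σ_{j≠i} y_j = 0.
With identical mines, set every y_j = y: then 75 − 6y − 6y = 0, i.e. y = 75/12 = 6.25.

6.25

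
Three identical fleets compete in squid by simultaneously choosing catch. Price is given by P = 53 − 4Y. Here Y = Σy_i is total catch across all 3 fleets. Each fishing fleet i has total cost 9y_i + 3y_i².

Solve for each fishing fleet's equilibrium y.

A representative fishing fleet's profit is π_i = y_i(53 − 4Y) − 9y_i − 3y_i², with Y = y_i + Σ_{j≠i} y_j.
First-order condition: 44 − 14y_i − 4Σ_{j≠i} y_j = 0.
In a symmetric equilibrium every fishing fleet chooses the same y, so Σ_{j≠i} y_j = 2y. The condition becomes 44 − 22y = 0, giving y = 44/22 = 2.

2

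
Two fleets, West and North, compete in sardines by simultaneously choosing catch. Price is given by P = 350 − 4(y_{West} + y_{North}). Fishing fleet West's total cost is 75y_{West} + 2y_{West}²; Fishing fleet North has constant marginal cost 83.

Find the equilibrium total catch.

40.45

Fishing fleet West's profit: π = y_{West}(350 − 4(y_{West} + y_{North})) − 75y_{West} − 2y_{West}².
∂π/∂y_{West} = 275 − 12y_{West} − 4y_{North} = 0, so y_{West} = 275/12 − (1/3)y_{North}.
For North: ∂π/∂y_{North} = 267 − 8y_{North} − 4y_{West} = 0 ⇒ y_{North} = 33.375 − 0.5y_{West}.
Solving the two reaction functions simultaneously: (1 − (−1/3)(−0.5))y_{West} = 275/12 − (1/3)·33.375, so (5/6)y_{West} = 283/24 and y_{West} = 14.15.
Then y_{North} = 33.375 − 0.5·14.15 = 26.3.
Total catch: 14.15 + 26.3 = 40.45.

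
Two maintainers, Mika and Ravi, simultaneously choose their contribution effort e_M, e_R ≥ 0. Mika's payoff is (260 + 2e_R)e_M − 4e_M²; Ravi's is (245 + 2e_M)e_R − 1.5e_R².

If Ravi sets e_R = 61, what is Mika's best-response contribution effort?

47.75

Expanding Mika's payoff: 260e_M + 2e_Re_M − 4e_M².
∂π/∂e_M = 260 + 2e_R − 8e_M = 0, so e_M = 32.5 + 0.25e_R.
At e_R = 61: e_M = 32.5 + 0.25·61 = 47.75.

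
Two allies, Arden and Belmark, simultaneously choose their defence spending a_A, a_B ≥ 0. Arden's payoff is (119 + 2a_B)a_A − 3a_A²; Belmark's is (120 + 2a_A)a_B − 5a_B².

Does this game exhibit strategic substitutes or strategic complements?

strategic complements

Expanding Arden's payoff: 119a_A + 2a_Ba_A − 3a_A².
∂π/∂a_A = 119 + 2a_B − 6a_A = 0, so a_A = 119/6 + (1/3)a_B.
The best-response slope da_A/da_B = 1/3 > 0: the reaction function is upward-sloping, so the choices are strategic complements.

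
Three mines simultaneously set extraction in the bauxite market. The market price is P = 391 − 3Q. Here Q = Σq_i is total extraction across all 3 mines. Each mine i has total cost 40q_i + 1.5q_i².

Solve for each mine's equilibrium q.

A representative mine's profit is π_i = q_i(391 − 3Q) − 40q_i − 1.5q_i², with Q = q_i + Σ_{j≠i} q_j.
First-order condition: 351 − 9q_i − 3Σ_{j≠i} q_j = 0.
Imposing symmetry (q_j = q for all j) turns Σ_{j≠i} q_j into 2q, so 351 = 15q and q = 23.4.

23.4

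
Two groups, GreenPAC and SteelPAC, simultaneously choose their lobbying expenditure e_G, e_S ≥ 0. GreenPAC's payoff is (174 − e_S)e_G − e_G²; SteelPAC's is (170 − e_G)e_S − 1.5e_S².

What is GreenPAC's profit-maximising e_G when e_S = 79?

47.5

Expanding GreenPAC's payoff: 174e_G − e_Se_G − e_G².
∂π/∂e_G = 174 − e_S − 2e_G = 0, so e_G = 87 − 0.5e_S.
At e_S = 79: e_G = 87 − 0.5·79 = 47.5.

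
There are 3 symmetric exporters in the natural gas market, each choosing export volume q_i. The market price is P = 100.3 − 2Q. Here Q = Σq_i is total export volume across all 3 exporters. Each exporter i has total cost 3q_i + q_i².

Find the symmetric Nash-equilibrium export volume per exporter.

9.73

A representative exporter's profit is π_i = q_i(100.3 − 2Q) − 3q_i − q_i², with Q = q_i + Σ_{j≠i} q_j.
First-order condition: 97.3 − 6q_i − 2Σ_{j≠i} q_j = 0.
Imposing symmetry (q_j = q for all j) turns Σ_{j≠i} q_j into 2q, so 97.3 = 10q and q = 9.73.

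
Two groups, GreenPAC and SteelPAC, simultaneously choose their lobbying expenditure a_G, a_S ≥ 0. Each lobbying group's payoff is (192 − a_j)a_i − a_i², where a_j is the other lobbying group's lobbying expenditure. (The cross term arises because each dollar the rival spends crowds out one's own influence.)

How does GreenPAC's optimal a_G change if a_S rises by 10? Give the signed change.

GreenPAC's payoff is (192 − a_S)a_G − a_G².
∂π/∂a_G = 192 − a_S − 2a_G = 0, so a_G = 96 − 0.5a_S.
The reaction-function slope is −0.5, so a 10-unit rise in a_S moves a_G by −0.5 × 10 = −5. GreenPAC's best response falls — the actions are strategic substitutes.

-5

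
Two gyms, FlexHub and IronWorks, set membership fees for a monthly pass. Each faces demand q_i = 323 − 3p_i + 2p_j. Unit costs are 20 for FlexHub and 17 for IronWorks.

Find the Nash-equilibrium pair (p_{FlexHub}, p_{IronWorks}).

95.1875, 94.0625

FlexHub's profit: π = (p_{FlexHub} − 20)(323 − 3p_{FlexHub} + 2p_{IronWorks}).
∂π/∂p_{FlexHub} = 383 − 6p_{FlexHub} + 2p_{IronWorks} = 0 ⇒ p_{FlexHub} = 383/6 + (1/3)p_{IronWorks}.
Similarly p_{IronWorks} = 187/3 + (1/3)p_{FlexHub}.
Solving the two reaction functions simultaneously: (1 − (1/3)(1/3))p_{FlexHub} = 383/6 + (1/3)·(187/3), so (8/9)p_{FlexHub} = 1523/18 and p_{FlexHub} = 95.1875.
Then p_{IronWorks} = 187/3 + (1/3)·95.1875 = 94.0625.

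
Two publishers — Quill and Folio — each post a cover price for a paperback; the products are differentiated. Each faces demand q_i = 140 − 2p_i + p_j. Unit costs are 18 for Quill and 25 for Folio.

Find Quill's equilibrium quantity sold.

Quill's profit: π = (p_{Quill} − 18)(140 − 2p_{Quill} + p_{Folio}).
∂π/∂p_{Quill} = 176 − 4p_{Quill} + p_{Folio} = 0 ⇒ p_{Quill} = 44 + 0.25p_{Folio}.
Similarly p_{Folio} = 47.5 + 0.25p_{Quill}.
Plugging p_{Folio} into Quill's best response: p_{Quill} = 44 + 0.25(47.5 + 0.25p_{Quill}) ⇒ 0.9375p_{Quill} = 55.875, so p_{Quill} = 59.6.
Then p_{Folio} = 47.5 + 0.25·59.6 = 62.4.
q_{Quill} = 140 − 2·59.6 + 62.4 = 83.2.

83.2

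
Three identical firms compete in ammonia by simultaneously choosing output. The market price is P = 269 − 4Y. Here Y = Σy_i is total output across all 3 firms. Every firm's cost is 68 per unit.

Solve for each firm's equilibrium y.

12.5625

A representative firm's profit is π_i = y_i(269 − 4Y) − 68y_i, with Y = y_i + Σ_{j≠i} y_j.
First-order condition: 201 − 8y_i − 4Σ_{j≠i} y_j = 0.
Imposing symmetry (y_j = y for all j) turns Σ_{j≠i} y_j into 2y, so 201 = 16y and y = 12.5625.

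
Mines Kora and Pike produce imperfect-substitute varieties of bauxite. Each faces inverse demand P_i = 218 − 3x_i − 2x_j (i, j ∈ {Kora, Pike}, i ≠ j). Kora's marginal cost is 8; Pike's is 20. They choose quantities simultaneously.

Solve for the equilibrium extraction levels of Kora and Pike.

27, 24

Mine Kora's profit: π = x_{Kora}(218 − 3x_{Kora} − 2x_{Pike}) − 8x_{Kora}.
∂π/∂x_{Kora} = 210 − 6x_{Kora} − 2x_{Pike} = 0 ⇒ x_{Kora} = 35 − (1/3)x_{Pike}.
Similarly x_{Pike} = 33 − (1/3)x_{Kora}.
Substituting the second reaction function into the first: x_{Kora} = 35 − (1/3)(33 − (1/3)x_{Kora}), which gives (8/9)x_{Kora} = 24 ⇒ x_{Kora} = 27.
Then x_{Pike} = 33 − (1/3)·27 = 24.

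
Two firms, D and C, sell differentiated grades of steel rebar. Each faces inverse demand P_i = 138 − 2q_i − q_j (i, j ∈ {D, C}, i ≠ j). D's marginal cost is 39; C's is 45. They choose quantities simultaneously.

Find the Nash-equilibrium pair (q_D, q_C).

Firm D's profit: π = q_D(138 − 2q_D − q_C) − 39q_D.
∂π/∂q_D = 99 − 4q_D − q_C = 0 ⇒ q_D = 24.75 − 0.25q_C.
Similarly q_C = 23.25 − 0.25q_D.
Substituting the second reaction function into the first: q_D = 24.75 − 0.25(23.25 − 0.25q_D), which gives 0.9375q_D = 18.9375 ⇒ q_D = 20.2.
Then q_C = 23.25 − 0.25·20.2 = 18.2.

20.2, 18.2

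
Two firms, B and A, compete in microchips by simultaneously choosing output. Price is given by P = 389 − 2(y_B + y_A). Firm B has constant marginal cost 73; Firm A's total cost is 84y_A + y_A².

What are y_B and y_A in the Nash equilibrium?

Firm B's profit: π = y_B(389 − 2(y_B + y_A)) − 73y_B.
∂π/∂y_B = 316 − 4y_B − 2y_A = 0, so y_B = 79 − 0.5y_A.
For A: ∂π/∂y_A = 305 − 6y_A − 2y_B = 0 ⇒ y_A = 305/6 − (1/3)y_B.
Substituting the second reaction function into the first: y_B = 79 − 0.5(305/6 − (1/3)y_B), which gives (5/6)y_B = 643/12 ⇒ y_B = 64.3.
Then y_A = 305/6 − (1/3)·64.3 = 29.4.

64.3, 29.4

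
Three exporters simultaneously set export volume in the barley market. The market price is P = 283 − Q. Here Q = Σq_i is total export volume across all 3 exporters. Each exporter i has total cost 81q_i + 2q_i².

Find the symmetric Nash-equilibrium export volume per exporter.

25.25

A representative exporter's profit is π_i = q_i(283 − Q) − 81q_i − 2q_i², with Q = q_i + Σ_{j≠i} q_j.
First-order condition: 202 − 6q_i − Σ_{j≠i} q_j = 0.
In a symmetric equilibrium every exporter chooses the same q, so Σ_{j≠i} q_j = 2q. The condition becomes 202 − 8q = 0, giving q = 202/8 = 25.25.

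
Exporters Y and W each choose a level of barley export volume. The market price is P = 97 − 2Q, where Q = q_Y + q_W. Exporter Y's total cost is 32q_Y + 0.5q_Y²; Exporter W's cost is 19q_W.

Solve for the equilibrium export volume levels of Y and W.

6.5, 16.25

Exporter Y's profit: π = q_Y(97 − 2(q_Y + q_W)) − 32q_Y − 0.5q_Y².
∂π/∂q_Y = 65 − 5q_Y − 2q_W = 0, so q_Y = 13 − 0.4q_W.
For W: ∂π/∂q_W = 78 − 4q_W − 2q_Y = 0 ⇒ q_W = 19.5 − 0.5q_Y.
Substituting the second reaction function into the first: q_Y = 13 − 0.4(19.5 − 0.5q_Y), which gives 0.8q_Y = 5.2 ⇒ q_Y = 6.5.
Then q_W = 19.5 − 0.5·6.5 = 16.25.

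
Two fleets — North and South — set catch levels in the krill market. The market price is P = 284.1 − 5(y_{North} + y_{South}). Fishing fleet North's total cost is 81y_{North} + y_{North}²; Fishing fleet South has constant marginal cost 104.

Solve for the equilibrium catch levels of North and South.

11.9, 12.06

Fishing fleet North's profit: π = y_{North}(284.1 − 5(y_{North} + y_{South})) − 81y_{North} − y_{North}².
∂π/∂y_{North} = 203.1 − 12y_{North} − 5y_{South} = 0, so y_{North} = 16.925 − (5/12)y_{South}.
For South: ∂π/∂y_{South} = 180.1 − 10y_{South} − 5y_{North} = 0 ⇒ y_{South} = 18.01 − 0.5y_{North}.
Substituting the second reaction function into the first: y_{North} = 16.925 − (5/12)(18.01 − 0.5y_{North}), which gives (19/24)y_{North} = 2261/240 ⇒ y_{North} = 11.9.
Then y_{South} = 18.01 − 0.5·11.9 = 12.06.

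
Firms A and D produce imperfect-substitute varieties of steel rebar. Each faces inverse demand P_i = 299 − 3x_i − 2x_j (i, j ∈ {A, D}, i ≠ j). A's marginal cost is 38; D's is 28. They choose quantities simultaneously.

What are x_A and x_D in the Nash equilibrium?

32, 34.5

Firm A's profit: π = x_A(299 − 3x_A − 2x_D) − 38x_A.
∂π/∂x_A = 261 − 6x_A − 2x_D = 0 ⇒ x_A = 43.5 − (1/3)x_D.
Similarly x_D = 271/6 − (1/3)x_A.
Solving the two reaction functions simultaneously: (1 − (−1/3)(−1/3))x_A = 43.5 − (1/3)·(271/6), so (8/9)x_A = 256/9 and x_A = 32.
Then x_D = 271/6 − (1/3)·32 = 34.5.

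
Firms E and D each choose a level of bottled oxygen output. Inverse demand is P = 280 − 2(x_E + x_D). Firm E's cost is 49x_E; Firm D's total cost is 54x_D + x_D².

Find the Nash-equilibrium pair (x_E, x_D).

46.7, 22.1

Firm E's profit: π = x_E(280 − 2(x_E + x_D)) − 49x_E.
∂π/∂x_E = 231 − 4x_E − 2x_D = 0, so x_E = 57.75 − 0.5x_D.
For D: ∂π/∂x_D = 226 − 6x_D − 2x_E = 0 ⇒ x_D = 113/3 − (1/3)x_E.
Solving the two reaction functions simultaneously: (1 − (−0.5)(−1/3))x_E = 57.75 − 0.5·(113/3), so (5/6)x_E = 467/12 and x_E = 46.7.
Then x_D = 113/3 − (1/3)·46.7 = 22.1.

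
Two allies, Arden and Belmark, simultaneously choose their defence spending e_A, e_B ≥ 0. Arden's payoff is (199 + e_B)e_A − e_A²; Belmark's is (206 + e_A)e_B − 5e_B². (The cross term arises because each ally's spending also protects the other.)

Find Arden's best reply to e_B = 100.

Expanding Arden's payoff: 199e_A + e_Be_A − e_A².
∂π/∂e_A = 199 + e_B − 2e_A = 0, so e_A = 99.5 + 0.5e_B.
At e_B = 100: e_A = 99.5 + 0.5·100 = 149.5.

149.5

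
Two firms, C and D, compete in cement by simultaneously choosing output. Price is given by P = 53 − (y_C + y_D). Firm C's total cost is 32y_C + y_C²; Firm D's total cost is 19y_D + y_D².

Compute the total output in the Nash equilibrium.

11

Firm C's profit: π = y_C(53 − (y_C + y_D)) − 32y_C − y_C².
∂π/∂y_C = 21 − 4y_C − y_D = 0, so y_C = 5.25 − 0.25y_D.
By the same steps for D: y_D = 8.5 − 0.25y_C.
Solving the two reaction functions simultaneously: (1 − (−0.25)(−0.25))y_C = 5.25 − 0.25·8.5, so 0.9375y_C = 3.125 and y_C = 10/3.
Then y_D = 8.5 − 0.25·(10/3) = 23/3.
Total output: 10/3 + 23/3 = 11.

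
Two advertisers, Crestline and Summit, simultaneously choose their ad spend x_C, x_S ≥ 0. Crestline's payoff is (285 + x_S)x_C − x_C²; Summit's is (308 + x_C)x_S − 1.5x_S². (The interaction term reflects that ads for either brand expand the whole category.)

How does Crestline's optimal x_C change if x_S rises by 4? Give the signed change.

2

Expanding Crestline's payoff: 285x_C + x_Sx_C − x_C².
∂π/∂x_C = 285 + x_S − 2x_C = 0, so x_C = 142.5 + 0.5x_S.
The reaction-function slope is 0.5, so a 4-unit rise in x_S moves x_C by 0.5 × 4 = 2. Crestline's best response rises — the actions are strategic complements.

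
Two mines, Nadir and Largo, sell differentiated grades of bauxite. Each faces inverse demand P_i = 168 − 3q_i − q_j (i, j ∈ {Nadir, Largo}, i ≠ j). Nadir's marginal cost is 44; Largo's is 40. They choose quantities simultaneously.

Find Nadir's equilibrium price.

Mine Nadir's profit: π = q_{Nadir}(168 − 3q_{Nadir} − q_{Largo}) − 44q_{Nadir}.
∂π/∂q_{Nadir} = 124 − 6q_{Nadir} − q_{Largo} = 0 ⇒ q_{Nadir} = 62/3 − (1/6)q_{Largo}.
Similarly q_{Largo} = 64/3 − (1/6)q_{Nadir}.
Plugging q_{Largo} into Nadir's best response: q_{Nadir} = 62/3 − (1/6)(64/3 − (1/6)q_{Nadir}) ⇒ (35/36)q_{Nadir} = 154/9, so q_{Nadir} = 17.6.
Then q_{Largo} = 64/3 − (1/6)·17.6 = 18.4.
P_{Nadir} = 168 − 3·17.6 − 18.4 = 96.8.

96.8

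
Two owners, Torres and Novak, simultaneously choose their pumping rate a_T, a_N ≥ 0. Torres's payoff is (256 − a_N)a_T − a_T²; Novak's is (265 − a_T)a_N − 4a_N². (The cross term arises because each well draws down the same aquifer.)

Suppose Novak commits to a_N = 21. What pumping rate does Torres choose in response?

117.5

Expanding Torres's payoff: 256a_T − a_Na_T − a_T².
∂π/∂a_T = 256 − a_N − 2a_T = 0, so a_T = 128 − 0.5a_N.
At a_N = 21: a_T = 128 − 0.5·21 = 117.5.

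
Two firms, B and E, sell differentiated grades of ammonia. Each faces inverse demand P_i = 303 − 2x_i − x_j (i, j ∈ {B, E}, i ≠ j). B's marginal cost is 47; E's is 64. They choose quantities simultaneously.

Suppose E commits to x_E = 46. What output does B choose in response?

Firm B's profit: π = x_B(303 − 2x_B − x_E) − 47x_B.
∂π/∂x_B = 256 − 4x_B − x_E = 0 ⇒ x_B = 64 − 0.25x_E.
At x_E = 46: x_B = 64 − 0.25·46 = 52.5.

52.5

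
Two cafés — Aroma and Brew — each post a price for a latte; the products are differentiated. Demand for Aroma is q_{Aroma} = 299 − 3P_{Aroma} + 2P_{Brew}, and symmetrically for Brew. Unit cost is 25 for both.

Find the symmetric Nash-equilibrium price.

93.5

Aroma's profit: π = (P_{Aroma} − 25)(299 − 3P_{Aroma} + 2P_{Brew}).
∂π/∂P_{Aroma} = 374 − 6P_{Aroma} + 2P_{Brew} = 0 ⇒ P_{Aroma} = 187/3 + (1/3)P_{Brew}.
Setting P_{Aroma} = P_{Brew} in the reaction function: P_{Aroma} = 187/3 + (1/3)P_{Aroma}, so P_{Aroma} = (187/3) / (2/3) = 93.5.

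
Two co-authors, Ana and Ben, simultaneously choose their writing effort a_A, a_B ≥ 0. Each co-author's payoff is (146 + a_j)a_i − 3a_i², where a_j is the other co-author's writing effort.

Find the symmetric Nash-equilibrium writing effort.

Ana's payoff is (146 + a_B)a_A − 3a_A².
∂π/∂a_A = 146 + a_B − 6a_A = 0, so a_A = 73/3 + (1/6)a_B.
The game is symmetric, so in equilibrium a_B = a_A: the reaction function gives (5/6)a_A = 73/3, hence a_A = 29.2.

29.2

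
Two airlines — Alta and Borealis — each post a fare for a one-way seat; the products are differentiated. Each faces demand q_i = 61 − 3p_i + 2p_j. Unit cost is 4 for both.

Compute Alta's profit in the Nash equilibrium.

609.1875

Alta's profit: π = (p_{Alta} − 4)(61 − 3p_{Alta} + 2p_{Borealis}).
∂π/∂p_{Alta} = 73 − 6p_{Alta} + 2p_{Borealis} = 0 ⇒ p_{Alta} = 73/6 + (1/3)p_{Borealis}.
By symmetry p_{Borealis} = p_{Alta}; substituting into the reaction function, (2/3)p_{Alta} = 73/6 and p_{Alta} = 18.25.
q_{Alta} = 61 − 3·18.25 + 2·18.25 = 42.75.
Profit = (18.25 − 4)·42.75 = 609.1875.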